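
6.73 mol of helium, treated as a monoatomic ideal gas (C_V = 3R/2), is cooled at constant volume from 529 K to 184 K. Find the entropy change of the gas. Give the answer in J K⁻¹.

At constant volume, ΔS = nC_V ln(T₂/T₁) with C_V = 3R/2 = 12.47 J mol⁻¹ K⁻¹.
ΔS = 6.73 × 12.47 × ln(184/529) = -88.6 J/K.

ΔS = -88.6 J/K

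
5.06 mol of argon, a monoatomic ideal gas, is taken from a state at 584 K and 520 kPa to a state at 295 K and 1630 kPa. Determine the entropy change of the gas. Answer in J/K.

ΔS = nC_p ln(T₂/T₁) − nR ln(P₂/P₁), with C_p = 5R/2 = 20.79 J mol⁻¹ K⁻¹ for a monoatomic ideal gas.
ΔS = 5.06 × [20.79 × ln(295/584) − 8.314 × ln(1630/520)] = -120 J/K.

ΔS = -120 J/K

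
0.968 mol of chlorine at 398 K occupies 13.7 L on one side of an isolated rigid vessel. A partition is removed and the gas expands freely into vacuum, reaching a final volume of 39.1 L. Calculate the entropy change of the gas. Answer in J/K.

For an ideal gas in free expansion Q = 0 and W = 0, so T is unchanged.
Entropy is a state function; using a reversible isothermal path, ΔS_gas = nR ln(V₂/V₁) = 0.968 × 8.314 × ln(39.1/13.7) = 8.44 J/K.

ΔS_gas = 8.44 J/K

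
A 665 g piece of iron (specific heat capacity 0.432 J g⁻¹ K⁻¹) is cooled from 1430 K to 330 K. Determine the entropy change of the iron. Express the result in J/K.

ΔS = -421 J/K

ΔS = ∫dQ_rev/T = m c ln(T₂/T₁) = 665 × 0.432 × ln(330/1430) = -421 J/K.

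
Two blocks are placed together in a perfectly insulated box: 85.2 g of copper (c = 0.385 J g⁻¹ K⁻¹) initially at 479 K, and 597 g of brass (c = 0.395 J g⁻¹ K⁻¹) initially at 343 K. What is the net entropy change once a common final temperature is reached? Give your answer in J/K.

Energy balance: T_f = (m₁c₁T₁ + m₂c₂T₂)/(m₁c₁ + m₂c₂) = 359.61 K.
ΔS₁ = m₁c₁ ln(T_f/T₁) = 32.802 × ln(359.61/479) = -9.404 J/K.
ΔS₂ = m₂c₂ ln(T_f/T₂) = 235.815 × ln(359.61/343) = 11.15 J/K.
ΔS_total = -9.404 + 11.15 = 1.75 J/K.

ΔS_total = 1.75 J/K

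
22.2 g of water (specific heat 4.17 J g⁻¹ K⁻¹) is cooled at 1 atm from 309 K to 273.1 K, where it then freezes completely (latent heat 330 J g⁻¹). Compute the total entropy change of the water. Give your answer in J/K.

Cooling step: ΔS₁ = m c ln(T_tr/T_i) = 22.2 × 4.17 × ln(273.1/309) = -11.43 J/K.
Phase change: ΔS₂ = −mL/T_tr = −22.2 × 330 / 273.1 = -26.83 J/K.
ΔS_total = (-11.43) + (-26.83) = -38.3 J/K.

ΔS = -38.3 J/K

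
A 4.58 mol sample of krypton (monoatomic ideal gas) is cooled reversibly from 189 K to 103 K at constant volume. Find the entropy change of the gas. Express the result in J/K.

At constant volume, ΔS = nC_V ln(T₂/T₁) with C_V = 3R/2 = 12.47 J mol⁻¹ K⁻¹.
ΔS = 4.58 × 12.47 × ln(103/189) = -34.7 J/K.

ΔS = -34.7 J/K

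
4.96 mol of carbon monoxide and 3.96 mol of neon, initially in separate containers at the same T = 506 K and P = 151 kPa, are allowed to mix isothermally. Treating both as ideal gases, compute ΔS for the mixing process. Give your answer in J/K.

ΔS_mix = 50.9 J/K

Mole fractions: x_A = 4.96/8.92 = 0.556, x_B = 0.444.
ΔS_mix = −R(n_A ln x_A + n_B ln x_B) = −8.314 × (4.96 ln 0.556 + 3.96 ln 0.444) = 50.9 J/K.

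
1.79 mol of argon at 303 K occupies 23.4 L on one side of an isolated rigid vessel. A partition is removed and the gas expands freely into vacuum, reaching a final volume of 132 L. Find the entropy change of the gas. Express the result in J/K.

ΔS_gas = 25.7 J/K

For an ideal gas in free expansion Q = 0 and W = 0, so T is unchanged.
Entropy is a state function; using a reversible isothermal path, ΔS_gas = nR ln(V₂/V₁) = 1.79 × 8.314 × ln(132/23.4) = 25.7 J/K.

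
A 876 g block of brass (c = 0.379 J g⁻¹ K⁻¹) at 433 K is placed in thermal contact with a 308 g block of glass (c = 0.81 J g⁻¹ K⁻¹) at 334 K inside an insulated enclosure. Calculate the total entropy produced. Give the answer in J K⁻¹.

Energy balance: T_f = (m₁c₁T₁ + m₂c₂T₂)/(m₁c₁ + m₂c₂) = 390.53 K.
ΔS₁ = m₁c₁ ln(T_f/T₁) = 332.004 × ln(390.53/433) = -34.28 J/K.
ΔS₂ = m₂c₂ ln(T_f/T₂) = 249.48 × ln(390.53/334) = 39.01 J/K.
ΔS_total = -34.28 + 39.01 = 4.73 J/K.

ΔS_total = 4.73 J/K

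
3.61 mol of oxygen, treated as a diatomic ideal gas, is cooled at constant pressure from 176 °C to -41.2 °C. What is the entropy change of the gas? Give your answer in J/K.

ΔS = -69.4 J/K

In kelvin: T₁ = 449.15 K, T₂ = 231.95 K. At constant pressure, ΔS = nC_p ln(T₂/T₁) with C_p = 7R/2 = 29.1 J mol⁻¹ K⁻¹.
ΔS = 3.61 × 29.1 × ln(231.95/449.15) = -69.4 J/K.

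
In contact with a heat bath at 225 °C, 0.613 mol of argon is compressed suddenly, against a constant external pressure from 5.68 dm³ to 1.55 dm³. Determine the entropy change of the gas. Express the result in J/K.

Entropy is a state function, so ΔS_gas depends only on the end states.
For an isothermal ideal gas ΔS_gas = nR ln(V₂/V₁) = 0.613 × 8.314 × ln(1.55/5.68) = -6.62 J/K.

ΔS_gas = -6.62 J/K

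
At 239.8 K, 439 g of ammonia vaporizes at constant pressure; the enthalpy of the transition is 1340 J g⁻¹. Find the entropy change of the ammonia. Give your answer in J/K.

ΔS = 2450 J/K

Heat absorbed by the substance: Q = mL = 439 × 1340 = 588260 J.
At constant T, ΔS = Q_rev/T = 588260 / 239.8 = 2450 J/K.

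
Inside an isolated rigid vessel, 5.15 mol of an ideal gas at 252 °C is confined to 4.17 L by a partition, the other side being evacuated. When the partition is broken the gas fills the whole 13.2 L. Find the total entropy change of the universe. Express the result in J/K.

ΔS_universe = 49.3 J/K

For an ideal gas in free expansion Q = 0 and W = 0, so T is unchanged.
Entropy is a state function; using a reversible isothermal path, ΔS_gas = nR ln(V₂/V₁) = 5.15 × 8.314 × ln(13.2/4.17) = 49.3 J/K.
The insulated surroundings exchange no heat, so ΔS_surr = 0 and ΔS_universe = ΔS_gas.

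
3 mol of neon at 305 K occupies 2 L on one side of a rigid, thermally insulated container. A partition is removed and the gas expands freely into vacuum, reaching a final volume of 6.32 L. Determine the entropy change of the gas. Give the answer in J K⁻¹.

For an ideal gas in free expansion Q = 0 and W = 0, so T is unchanged.
Entropy is a state function; using a reversible isothermal path, ΔS_gas = nR ln(V₂/V₁) = 3 × 8.314 × ln(6.32/2) = 28.7 J/K.

ΔS_gas = 28.7 J/K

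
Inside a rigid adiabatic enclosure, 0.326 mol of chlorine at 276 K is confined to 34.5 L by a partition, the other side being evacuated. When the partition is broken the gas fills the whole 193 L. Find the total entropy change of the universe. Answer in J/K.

ΔS_universe = 4.67 J/K

No heat is exchanged and no work is done, so the ideal-gas temperature stays constant.
Entropy is a state function; using a reversible isothermal path, ΔS_gas = nR ln(V₂/V₁) = 0.326 × 8.314 × ln(193/34.5) = 4.67 J/K.
The insulated surroundings exchange no heat, so ΔS_surr = 0 and ΔS_universe = ΔS_gas.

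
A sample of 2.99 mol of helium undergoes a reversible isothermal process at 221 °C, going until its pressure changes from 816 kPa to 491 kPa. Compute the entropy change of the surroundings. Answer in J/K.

ΔS_surr = -12.6 J/K

For an isothermal ideal gas ΔS_gas = nR ln(P₁/P₂) = 2.99 × 8.314 × ln(816/491) = 12.6 J/K.
The process is reversible, so ΔS_surr = −ΔS_gas = -12.6 J/K and ΔS_universe = 0.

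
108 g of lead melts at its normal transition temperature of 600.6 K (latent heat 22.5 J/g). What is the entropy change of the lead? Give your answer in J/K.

ΔS = 4.05 J/K

Heat absorbed by the substance: Q = mL = 108 × 22.5 = 2430 J.
At constant T, ΔS = Q_rev/T = 2430 / 600.6 = 4.05 J/K.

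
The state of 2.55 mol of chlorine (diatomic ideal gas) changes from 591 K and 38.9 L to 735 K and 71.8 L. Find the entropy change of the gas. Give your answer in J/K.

ΔS = 24.6 J/K

Entropy is a state function: ΔS = nC_V ln(T₂/T₁) + nR ln(V₂/V₁), with C_V = 5R/2 = 20.79 J mol⁻¹ K⁻¹ for a diatomic ideal gas.
ΔS = 2.55 × [20.79 × ln(735/591) + 8.314 × ln(71.8/38.9)] = 24.6 J/K.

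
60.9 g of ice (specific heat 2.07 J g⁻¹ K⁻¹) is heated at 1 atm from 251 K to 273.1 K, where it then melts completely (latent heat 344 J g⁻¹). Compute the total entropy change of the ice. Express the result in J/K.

ΔS = 87.3 J/K

Warming step: ΔS₁ = m c ln(T_tr/T_i) = 60.9 × 2.07 × ln(273.1/251) = 10.64 J/K.
Phase change: ΔS₂ = +mL/T_tr = 60.9 × 344 / 273.1 = 76.71 J/K.
ΔS_total = (10.64) + (76.71) = 87.3 J/K.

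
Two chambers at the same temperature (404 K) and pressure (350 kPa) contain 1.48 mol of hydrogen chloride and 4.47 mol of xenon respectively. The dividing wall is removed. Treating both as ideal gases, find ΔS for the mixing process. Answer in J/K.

Mole fractions: x_A = 1.48/5.95 = 0.249, x_B = 0.751.
ΔS_mix = −R(n_A ln x_A + n_B ln x_B) = −8.314 × (1.48 ln 0.249 + 4.47 ln 0.751) = 27.7 J/K.

ΔS_mix = 27.7 J/K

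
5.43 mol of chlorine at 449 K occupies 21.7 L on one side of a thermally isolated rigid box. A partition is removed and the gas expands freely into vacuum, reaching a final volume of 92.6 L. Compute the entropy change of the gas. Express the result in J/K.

No heat is exchanged and no work is done, so the ideal-gas temperature stays constant.
Entropy is a state function; using a reversible isothermal path, ΔS_gas = nR ln(V₂/V₁) = 5.43 × 8.314 × ln(92.6/21.7) = 65.5 J/K.

ΔS_gas = 65.5 J/K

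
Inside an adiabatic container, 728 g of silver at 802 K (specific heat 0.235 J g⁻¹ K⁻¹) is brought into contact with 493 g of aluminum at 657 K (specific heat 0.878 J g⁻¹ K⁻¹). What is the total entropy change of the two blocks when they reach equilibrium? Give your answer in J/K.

ΔS_total = 2.51 J/K

Energy balance: T_f = (m₁c₁T₁ + m₂c₂T₂)/(m₁c₁ + m₂c₂) = 698.08 K.
ΔS₁ = m₁c₁ ln(T_f/T₁) = 171.08 × ln(698.08/802) = -23.74 J/K.
ΔS₂ = m₂c₂ ln(T_f/T₂) = 432.854 × ln(698.08/657) = 26.25 J/K.
ΔS_total = -23.74 + 26.25 = 2.51 J/K.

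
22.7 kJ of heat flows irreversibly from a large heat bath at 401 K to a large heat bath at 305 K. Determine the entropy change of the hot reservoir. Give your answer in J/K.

ΔS_hot = -56.6 J/K

The hot reservoir loses heat Q, so ΔS_hot = −Q/T_H = −22700/401 = -56.6 J/K.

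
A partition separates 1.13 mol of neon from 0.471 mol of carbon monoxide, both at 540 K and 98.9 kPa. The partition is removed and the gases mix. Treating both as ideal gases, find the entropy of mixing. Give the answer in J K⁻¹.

Mole fractions: x_A = 1.13/1.6 = 0.706, x_B = 0.294.
ΔS_mix = −R(n_A ln x_A + n_B ln x_B) = −8.314 × (1.13 ln 0.706 + 0.471 ln 0.294) = 8.06 J/K.

ΔS_mix = 8.06 J/K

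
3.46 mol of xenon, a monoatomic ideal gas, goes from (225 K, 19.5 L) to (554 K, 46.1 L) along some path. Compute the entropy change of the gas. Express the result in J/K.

Entropy is a state function: ΔS = nC_V ln(T₂/T₁) + nR ln(V₂/V₁), with C_V = 3R/2 = 12.47 J mol⁻¹ K⁻¹ for a monoatomic ideal gas.
ΔS = 3.46 × [12.47 × ln(554/225) + 8.314 × ln(46.1/19.5)] = 63.6 J/K.

ΔS = 63.6 J/K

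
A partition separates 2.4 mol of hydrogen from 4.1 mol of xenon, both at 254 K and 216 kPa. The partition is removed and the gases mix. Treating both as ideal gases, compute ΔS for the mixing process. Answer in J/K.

ΔS_mix = 35.6 J/K

Mole fractions: x_A = 2.4/6.5 = 0.369, x_B = 0.631.
ΔS_mix = −R(n_A ln x_A + n_B ln x_B) = −8.314 × (2.4 ln 0.369 + 4.1 ln 0.631) = 35.6 J/K.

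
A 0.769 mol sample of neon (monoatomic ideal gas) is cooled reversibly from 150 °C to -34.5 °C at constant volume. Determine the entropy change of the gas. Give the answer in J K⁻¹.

In kelvin: T₁ = 423.15 K, T₂ = 238.65 K. At constant volume, ΔS = nC_V ln(T₂/T₁) with C_V = 3R/2 = 12.47 J mol⁻¹ K⁻¹.
ΔS = 0.769 × 12.47 × ln(238.65/423.15) = -5.49 J/K.

ΔS = -5.49 J/K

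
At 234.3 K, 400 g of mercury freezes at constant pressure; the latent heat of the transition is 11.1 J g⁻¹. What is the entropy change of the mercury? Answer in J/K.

Heat released by the substance: Q = −mL = −400 × 11.1 = −4440 J.
At constant T, ΔS = Q_rev/T = −4440 / 234.3 = -19 J/K.

ΔS = -19 J/K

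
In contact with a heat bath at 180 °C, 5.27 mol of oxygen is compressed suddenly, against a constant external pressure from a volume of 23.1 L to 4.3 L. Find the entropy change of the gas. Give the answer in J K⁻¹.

ΔS_gas = -73.7 J/K

Entropy is a state function, so ΔS_gas depends only on the end states.
For an isothermal ideal gas ΔS_gas = nR ln(V₂/V₁) = 5.27 × 8.314 × ln(4.3/23.1) = -73.7 J/K.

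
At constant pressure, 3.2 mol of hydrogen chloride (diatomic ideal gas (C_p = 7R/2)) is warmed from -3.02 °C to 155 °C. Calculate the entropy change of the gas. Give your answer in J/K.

In kelvin: T₁ = 270.13 K, T₂ = 428.15 K. At constant pressure, ΔS = nC_p ln(T₂/T₁) with C_p = 7R/2 = 29.1 J mol⁻¹ K⁻¹.
ΔS = 3.2 × 29.1 × ln(428.15/270.13) = 42.9 J/K.

ΔS = 42.9 J/K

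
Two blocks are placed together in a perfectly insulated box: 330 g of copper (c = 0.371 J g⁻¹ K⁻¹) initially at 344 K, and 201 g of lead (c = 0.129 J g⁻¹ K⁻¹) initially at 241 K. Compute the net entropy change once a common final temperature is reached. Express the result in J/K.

Energy balance: T_f = (m₁c₁T₁ + m₂c₂T₂)/(m₁c₁ + m₂c₂) = 326 K.
ΔS₁ = m₁c₁ ln(T_f/T₁) = 122.43 × ln(326/344) = -6.58 J/K.
ΔS₂ = m₂c₂ ln(T_f/T₂) = 25.929 × ln(326/241) = 7.833 J/K.
ΔS_total = -6.58 + 7.833 = 1.25 J/K.

ΔS_total = 1.25 J/K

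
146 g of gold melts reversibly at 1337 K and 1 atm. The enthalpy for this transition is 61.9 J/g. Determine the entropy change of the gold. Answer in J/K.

Heat absorbed by the substance: Q = mL = 146 × 61.9 = 9037.4 J.
At constant T, ΔS = Q_rev/T = 9037.4 / 1337 = 6.76 J/K.

ΔS = 6.76 J/K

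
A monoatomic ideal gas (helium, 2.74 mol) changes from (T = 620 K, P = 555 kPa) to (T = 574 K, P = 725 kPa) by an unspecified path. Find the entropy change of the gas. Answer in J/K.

ΔS = nC_p ln(T₂/T₁) − nR ln(P₂/P₁), with C_p = 5R/2 = 20.79 J mol⁻¹ K⁻¹ for a monoatomic ideal gas.
ΔS = 2.74 × [20.79 × ln(574/620) − 8.314 × ln(725/555)] = -10.5 J/K.

ΔS = -10.5 J/K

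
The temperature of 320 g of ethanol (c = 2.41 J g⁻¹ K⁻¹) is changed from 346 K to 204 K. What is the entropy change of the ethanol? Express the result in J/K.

ΔS = -407 J/K

ΔS = ∫dQ_rev/T = m c ln(T₂/T₁) = 320 × 2.41 × ln(204/346) = -407 J/K.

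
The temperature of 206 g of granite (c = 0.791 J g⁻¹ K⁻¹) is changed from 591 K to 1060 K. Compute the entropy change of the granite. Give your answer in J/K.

ΔS = 95.2 J/K

ΔS = ∫dQ_rev/T = m c ln(T₂/T₁) = 206 × 0.791 × ln(1060/591) = 95.2 J/K.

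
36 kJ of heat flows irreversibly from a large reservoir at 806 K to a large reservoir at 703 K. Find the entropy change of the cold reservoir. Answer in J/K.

ΔS_cold = 51.2 J/K

The cold reservoir gains heat Q, so ΔS_cold = +Q/T_C = 36000/703 = 51.2 J/K.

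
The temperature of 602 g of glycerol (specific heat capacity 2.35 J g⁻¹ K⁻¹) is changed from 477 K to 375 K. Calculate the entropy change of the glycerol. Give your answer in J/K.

ΔS = ∫dQ_rev/T = m c ln(T₂/T₁) = 602 × 2.35 × ln(375/477) = -340 J/K.

ΔS = -340 J/K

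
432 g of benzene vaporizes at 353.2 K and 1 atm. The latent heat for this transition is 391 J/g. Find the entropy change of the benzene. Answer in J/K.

Heat absorbed by the substance: Q = mL = 432 × 391 = 168912 J.
At constant T, ΔS = Q_rev/T = 168912 / 353.2 = 478 J/K.

ΔS = 478 J/K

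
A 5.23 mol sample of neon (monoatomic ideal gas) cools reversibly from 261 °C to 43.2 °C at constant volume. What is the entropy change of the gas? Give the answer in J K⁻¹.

ΔS = -34.2 J/K

In kelvin: T₁ = 534.15 K, T₂ = 316.35 K. At constant volume, ΔS = nC_V ln(T₂/T₁) with C_V = 3R/2 = 12.47 J mol⁻¹ K⁻¹.
ΔS = 5.23 × 12.47 × ln(316.35/534.15) = -34.2 J/K.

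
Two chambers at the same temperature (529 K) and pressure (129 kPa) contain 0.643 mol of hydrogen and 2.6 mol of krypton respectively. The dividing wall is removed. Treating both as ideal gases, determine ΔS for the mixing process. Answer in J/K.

ΔS_mix = 13.4 J/K

Mole fractions: x_A = 0.643/3.24 = 0.198, x_B = 0.802.
ΔS_mix = −R(n_A ln x_A + n_B ln x_B) = −8.314 × (0.643 ln 0.198 + 2.6 ln 0.802) = 13.4 J/K.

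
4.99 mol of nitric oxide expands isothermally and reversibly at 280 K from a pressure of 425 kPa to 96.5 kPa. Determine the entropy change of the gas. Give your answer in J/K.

For an isothermal ideal gas ΔS_gas = nR ln(P₁/P₂) = 4.99 × 8.314 × ln(425/96.5) = 61.5 J/K.

ΔS_gas = 61.5 J/K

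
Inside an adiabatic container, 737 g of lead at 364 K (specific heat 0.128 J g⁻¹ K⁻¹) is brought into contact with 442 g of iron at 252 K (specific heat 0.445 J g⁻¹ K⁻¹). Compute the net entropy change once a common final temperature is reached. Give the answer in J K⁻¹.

Energy balance: T_f = (m₁c₁T₁ + m₂c₂T₂)/(m₁c₁ + m₂c₂) = 288.3 K.
ΔS₁ = m₁c₁ ln(T_f/T₁) = 94.336 × ln(288.3/364) = -21.99 J/K.
ΔS₂ = m₂c₂ ln(T_f/T₂) = 196.69 × ln(288.3/252) = 26.47 J/K.
ΔS_total = -21.99 + 26.47 = 4.48 J/K.

ΔS_total = 4.48 J/K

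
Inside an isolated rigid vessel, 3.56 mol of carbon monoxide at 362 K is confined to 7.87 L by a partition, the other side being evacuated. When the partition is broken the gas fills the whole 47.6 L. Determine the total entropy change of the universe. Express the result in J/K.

No heat is exchanged and no work is done, so the ideal-gas temperature stays constant.
Entropy is a state function; using a reversible isothermal path, ΔS_gas = nR ln(V₂/V₁) = 3.56 × 8.314 × ln(47.6/7.87) = 53.3 J/K.
The insulated surroundings exchange no heat, so ΔS_surr = 0 and ΔS_universe = ΔS_gas.

ΔS_universe = 53.3 J/K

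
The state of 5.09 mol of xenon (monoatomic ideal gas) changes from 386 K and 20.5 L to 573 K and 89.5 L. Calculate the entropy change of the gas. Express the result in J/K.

Entropy is a state function: ΔS = nC_V ln(T₂/T₁) + nR ln(V₂/V₁), with C_V = 3R/2 = 12.47 J mol⁻¹ K⁻¹ for a monoatomic ideal gas.
ΔS = 5.09 × [12.47 × ln(573/386) + 8.314 × ln(89.5/20.5)] = 87.4 J/K.

ΔS = 87.4 J/K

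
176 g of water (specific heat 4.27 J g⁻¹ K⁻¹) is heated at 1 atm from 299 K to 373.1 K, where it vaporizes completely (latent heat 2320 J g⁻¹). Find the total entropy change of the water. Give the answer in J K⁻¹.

ΔS = 1260 J/K

Warming step: ΔS₁ = m c ln(T_tr/T_i) = 176 × 4.27 × ln(373.1/299) = 166.4 J/K.
Phase change: ΔS₂ = +mL/T_tr = 176 × 2320 / 373.1 = 1094 J/K.
ΔS_total = (166.4) + (1094) = 1260 J/K.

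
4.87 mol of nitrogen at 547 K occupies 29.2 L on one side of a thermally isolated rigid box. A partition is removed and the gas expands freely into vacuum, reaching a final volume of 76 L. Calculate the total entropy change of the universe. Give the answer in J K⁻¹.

ΔS_universe = 38.7 J/K

No heat is exchanged and no work is done, so the ideal-gas temperature stays constant.
Entropy is a state function; using a reversible isothermal path, ΔS_gas = nR ln(V₂/V₁) = 4.87 × 8.314 × ln(76/29.2) = 38.7 J/K.
The insulated surroundings exchange no heat, so ΔS_surr = 0 and ΔS_universe = ΔS_gas.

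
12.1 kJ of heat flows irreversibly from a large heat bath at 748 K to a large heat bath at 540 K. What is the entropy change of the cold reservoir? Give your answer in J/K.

The cold reservoir gains heat Q, so ΔS_cold = +Q/T_C = 12100/540 = 22.4 J/K.

ΔS_cold = 22.4 J/K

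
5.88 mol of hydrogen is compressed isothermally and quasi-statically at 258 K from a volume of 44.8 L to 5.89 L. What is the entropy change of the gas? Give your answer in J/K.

ΔS_gas = -99.2 J/K

For an isothermal ideal gas ΔS_gas = nR ln(V₂/V₁) = 5.88 × 8.314 × ln(5.89/44.8) = -99.2 J/K.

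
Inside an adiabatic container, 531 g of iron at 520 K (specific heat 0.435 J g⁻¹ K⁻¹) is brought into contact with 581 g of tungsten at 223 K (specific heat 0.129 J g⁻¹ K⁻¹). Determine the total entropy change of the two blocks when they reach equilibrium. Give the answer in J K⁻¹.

ΔS_total = 17.3 J/K

Energy balance: T_f = (m₁c₁T₁ + m₂c₂T₂)/(m₁c₁ + m₂c₂) = 447.24 K.
ΔS₁ = m₁c₁ ln(T_f/T₁) = 230.985 × ln(447.24/520) = -34.82 J/K.
ΔS₂ = m₂c₂ ln(T_f/T₂) = 74.949 × ln(447.24/223) = 52.16 J/K.
ΔS_total = -34.82 + 52.16 = 17.3 J/K.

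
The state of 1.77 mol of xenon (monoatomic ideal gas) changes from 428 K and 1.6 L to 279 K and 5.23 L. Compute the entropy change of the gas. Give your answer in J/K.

ΔS = 7.98 J/K

Entropy is a state function: ΔS = nC_V ln(T₂/T₁) + nR ln(V₂/V₁), with C_V = 3R/2 = 12.47 J mol⁻¹ K⁻¹ for a monoatomic ideal gas.
ΔS = 1.77 × [12.47 × ln(279/428) + 8.314 × ln(5.23/1.6)] = 7.98 J/K.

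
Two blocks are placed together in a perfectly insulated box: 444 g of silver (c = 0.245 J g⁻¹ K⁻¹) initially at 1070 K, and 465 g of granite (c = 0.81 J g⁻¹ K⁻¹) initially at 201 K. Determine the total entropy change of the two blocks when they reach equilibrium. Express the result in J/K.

ΔS_total = 147 J/K

Energy balance: T_f = (m₁c₁T₁ + m₂c₂T₂)/(m₁c₁ + m₂c₂) = 395.73 K.
ΔS₁ = m₁c₁ ln(T_f/T₁) = 108.78 × ln(395.73/1070) = -108.2 J/K.
ΔS₂ = m₂c₂ ln(T_f/T₂) = 376.65 × ln(395.73/201) = 255.2 J/K.
ΔS_total = -108.2 + 255.2 = 147 J/K.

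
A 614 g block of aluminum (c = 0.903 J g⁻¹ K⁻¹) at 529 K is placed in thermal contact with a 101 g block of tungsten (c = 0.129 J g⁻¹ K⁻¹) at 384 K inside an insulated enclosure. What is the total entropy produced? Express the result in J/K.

ΔS_total = 0.591 J/K

Energy balance: T_f = (m₁c₁T₁ + m₂c₂T₂)/(m₁c₁ + m₂c₂) = 525.67 K.
ΔS₁ = m₁c₁ ln(T_f/T₁) = 554.442 × ln(525.67/529) = -3.5003 J/K.
ΔS₂ = m₂c₂ ln(T_f/T₂) = 13.029 × ln(525.67/384) = 4.0915 J/K.
ΔS_total = -3.5003 + 4.0915 = 0.591 J/K.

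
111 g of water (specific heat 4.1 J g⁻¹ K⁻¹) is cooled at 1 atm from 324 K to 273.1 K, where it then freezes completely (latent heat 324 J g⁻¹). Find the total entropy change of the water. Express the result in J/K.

ΔS = -209 J/K

Cooling step: ΔS₁ = m c ln(T_tr/T_i) = 111 × 4.1 × ln(273.1/324) = -77.78 J/K.
Phase change: ΔS₂ = −mL/T_tr = −111 × 324 / 273.1 = -131.7 J/K.
ΔS_total = (-77.78) + (-131.7) = -209 J/K.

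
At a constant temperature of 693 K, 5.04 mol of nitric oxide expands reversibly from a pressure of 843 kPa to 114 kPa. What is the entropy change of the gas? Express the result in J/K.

For an isothermal ideal gas ΔS_gas = nR ln(P₁/P₂) = 5.04 × 8.314 × ln(843/114) = 83.8 J/K.

ΔS_gas = 83.8 J/K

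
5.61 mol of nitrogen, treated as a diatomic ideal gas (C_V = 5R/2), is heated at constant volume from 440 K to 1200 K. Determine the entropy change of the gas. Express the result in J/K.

ΔS = 117 J/K

At constant volume, ΔS = nC_V ln(T₂/T₁) with C_V = 5R/2 = 20.79 J mol⁻¹ K⁻¹.
ΔS = 5.61 × 20.79 × ln(1200/440) = 117 J/K.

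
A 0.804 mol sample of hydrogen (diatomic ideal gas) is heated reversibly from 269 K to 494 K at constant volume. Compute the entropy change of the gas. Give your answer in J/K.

At constant volume, ΔS = nC_V ln(T₂/T₁) with C_V = 5R/2 = 20.79 J mol⁻¹ K⁻¹.
ΔS = 0.804 × 20.79 × ln(494/269) = 10.2 J/K.

ΔS = 10.2 J/K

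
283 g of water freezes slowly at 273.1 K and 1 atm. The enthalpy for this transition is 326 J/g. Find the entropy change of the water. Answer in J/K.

ΔS = -338 J/K

Heat released by the substance: Q = −mL = −283 × 326 = −92258 J.
At constant T, ΔS = Q_rev/T = −92258 / 273.1 = -338 J/K.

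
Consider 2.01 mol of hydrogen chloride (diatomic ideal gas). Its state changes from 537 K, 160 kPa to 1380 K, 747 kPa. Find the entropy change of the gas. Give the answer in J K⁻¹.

ΔS = 29.5 J/K

ΔS = nC_p ln(T₂/T₁) − nR ln(P₂/P₁), with C_p = 7R/2 = 29.1 J mol⁻¹ K⁻¹ for a diatomic ideal gas.
ΔS = 2.01 × [29.1 × ln(1380/537) − 8.314 × ln(747/160)] = 29.5 J/K.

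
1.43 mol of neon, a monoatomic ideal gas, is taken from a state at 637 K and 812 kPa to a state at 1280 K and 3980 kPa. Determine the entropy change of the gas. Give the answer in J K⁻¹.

ΔS = 1.84 J/K

ΔS = nC_p ln(T₂/T₁) − nR ln(P₂/P₁), with C_p = 5R/2 = 20.79 J mol⁻¹ K⁻¹ for a monoatomic ideal gas.
ΔS = 1.43 × [20.79 × ln(1280/637) − 8.314 × ln(3980/812)] = 1.84 J/K.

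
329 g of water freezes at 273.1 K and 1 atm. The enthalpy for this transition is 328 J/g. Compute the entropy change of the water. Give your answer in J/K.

Heat released by the substance: Q = −mL = −329 × 328 = −107912 J.
At constant T, ΔS = Q_rev/T = −107912 / 273.1 = -395 J/K.

ΔS = -395 J/K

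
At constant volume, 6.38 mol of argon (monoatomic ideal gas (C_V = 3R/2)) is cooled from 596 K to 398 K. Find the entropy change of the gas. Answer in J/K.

ΔS = -32.1 J/K

At constant volume, ΔS = nC_V ln(T₂/T₁) with C_V = 3R/2 = 12.47 J mol⁻¹ K⁻¹.
ΔS = 6.38 × 12.47 × ln(398/596) = -32.1 J/K.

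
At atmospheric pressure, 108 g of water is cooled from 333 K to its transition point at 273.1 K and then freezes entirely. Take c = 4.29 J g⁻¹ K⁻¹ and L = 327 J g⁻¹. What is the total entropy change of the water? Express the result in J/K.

ΔS = -221 J/K

Cooling step: ΔS₁ = m c ln(T_tr/T_i) = 108 × 4.29 × ln(273.1/333) = -91.88 J/K.
Phase change: ΔS₂ = −mL/T_tr = −108 × 327 / 273.1 = -129.3 J/K.
ΔS_total = (-91.88) + (-129.3) = -221 J/K.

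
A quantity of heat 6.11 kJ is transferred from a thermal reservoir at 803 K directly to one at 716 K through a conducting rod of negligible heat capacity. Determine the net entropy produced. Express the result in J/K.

ΔS_total = 0.925 J/K

ΔS_hot = −Q/T_H = −6110/803 = -7.609 J/K and ΔS_cold = +Q/T_C = 6110/716 = 8.534 J/K.
ΔS_total = -7.609 + 8.534 = 0.925 J/K, positive as the second law requires.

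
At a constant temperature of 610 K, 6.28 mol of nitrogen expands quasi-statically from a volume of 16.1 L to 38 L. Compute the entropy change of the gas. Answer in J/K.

ΔS_gas = 44.8 J/K

For an isothermal ideal gas ΔS_gas = nR ln(V₂/V₁) = 6.28 × 8.314 × ln(38/16.1) = 44.8 J/K.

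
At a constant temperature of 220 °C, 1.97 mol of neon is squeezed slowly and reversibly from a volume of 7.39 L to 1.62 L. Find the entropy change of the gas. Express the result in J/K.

ΔS_gas = -24.9 J/K

For an isothermal ideal gas ΔS_gas = nR ln(V₂/V₁) = 1.97 × 8.314 × ln(1.62/7.39) = -24.9 J/K.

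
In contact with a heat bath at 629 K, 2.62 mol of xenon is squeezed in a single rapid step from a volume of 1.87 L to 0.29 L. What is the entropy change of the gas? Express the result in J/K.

ΔS_gas = -40.6 J/K

Entropy is a state function, so ΔS_gas depends only on the end states.
For an isothermal ideal gas ΔS_gas = nR ln(V₂/V₁) = 2.62 × 8.314 × ln(0.29/1.87) = -40.6 J/K.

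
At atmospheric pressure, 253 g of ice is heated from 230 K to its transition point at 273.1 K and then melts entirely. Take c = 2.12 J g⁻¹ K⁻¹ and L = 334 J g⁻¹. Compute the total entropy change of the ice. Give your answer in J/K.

Warming step: ΔS₁ = m c ln(T_tr/T_i) = 253 × 2.12 × ln(273.1/230) = 92.12 J/K.
Phase change: ΔS₂ = +mL/T_tr = 253 × 334 / 273.1 = 309.4 J/K.
ΔS_total = (92.12) + (309.4) = 402 J/K.

ΔS = 402 J/K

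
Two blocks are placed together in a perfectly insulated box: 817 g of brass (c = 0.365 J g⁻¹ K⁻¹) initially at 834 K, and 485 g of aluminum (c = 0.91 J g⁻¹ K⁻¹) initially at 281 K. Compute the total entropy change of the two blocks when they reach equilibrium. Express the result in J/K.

ΔS_total = 108 J/K

Energy balance: T_f = (m₁c₁T₁ + m₂c₂T₂)/(m₁c₁ + m₂c₂) = 503.98 K.
ΔS₁ = m₁c₁ ln(T_f/T₁) = 298.205 × ln(503.98/834) = -150.2 J/K.
ΔS₂ = m₂c₂ ln(T_f/T₂) = 441.35 × ln(503.98/281) = 257.8 J/K.
ΔS_total = -150.2 + 257.8 = 108 J/K.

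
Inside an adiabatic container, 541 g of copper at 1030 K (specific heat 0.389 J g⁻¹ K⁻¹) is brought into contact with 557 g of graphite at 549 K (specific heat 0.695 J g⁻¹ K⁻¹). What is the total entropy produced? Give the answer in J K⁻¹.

ΔS_total = 28.3 J/K

Energy balance: T_f = (m₁c₁T₁ + m₂c₂T₂)/(m₁c₁ + m₂c₂) = 718.4 K.
ΔS₁ = m₁c₁ ln(T_f/T₁) = 210.449 × ln(718.4/1030) = -75.82 J/K.
ΔS₂ = m₂c₂ ln(T_f/T₂) = 387.115 × ln(718.4/549) = 104.1 J/K.
ΔS_total = -75.82 + 104.1 = 28.3 J/K.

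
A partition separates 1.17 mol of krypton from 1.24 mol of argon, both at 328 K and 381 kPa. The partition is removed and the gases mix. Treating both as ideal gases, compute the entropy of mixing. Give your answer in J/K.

Mole fractions: x_A = 1.17/2.41 = 0.485, x_B = 0.515.
ΔS_mix = −R(n_A ln x_A + n_B ln x_B) = −8.314 × (1.17 ln 0.485 + 1.24 ln 0.515) = 13.9 J/K.

ΔS_mix = 13.9 J/K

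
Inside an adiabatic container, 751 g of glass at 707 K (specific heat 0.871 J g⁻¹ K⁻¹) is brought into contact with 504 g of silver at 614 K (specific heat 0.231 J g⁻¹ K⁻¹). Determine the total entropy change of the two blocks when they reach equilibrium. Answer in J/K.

Energy balance: T_f = (m₁c₁T₁ + m₂c₂T₂)/(m₁c₁ + m₂c₂) = 692.95 K.
ΔS₁ = m₁c₁ ln(T_f/T₁) = 654.121 × ln(692.95/707) = -13.132 J/K.
ΔS₂ = m₂c₂ ln(T_f/T₂) = 116.424 × ln(692.95/614) = 14.083 J/K.
ΔS_total = -13.132 + 14.083 = 0.951 J/K.

ΔS_total = 0.951 J/K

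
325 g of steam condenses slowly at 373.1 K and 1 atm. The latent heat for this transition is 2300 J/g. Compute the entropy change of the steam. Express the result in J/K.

Heat released by the substance: Q = −mL = −325 × 2300 = −747500 J.
At constant T, ΔS = Q_rev/T = −747500 / 373.1 = -2000 J/K.

ΔS = -2000 J/K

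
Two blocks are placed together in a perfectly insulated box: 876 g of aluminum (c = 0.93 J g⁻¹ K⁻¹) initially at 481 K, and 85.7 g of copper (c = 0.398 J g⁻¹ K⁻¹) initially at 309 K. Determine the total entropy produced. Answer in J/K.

Energy balance: T_f = (m₁c₁T₁ + m₂c₂T₂)/(m₁c₁ + m₂c₂) = 474.09 K.
ΔS₁ = m₁c₁ ln(T_f/T₁) = 814.68 × ln(474.09/481) = -11.79 J/K.
ΔS₂ = m₂c₂ ln(T_f/T₂) = 34.1086 × ln(474.09/309) = 14.6 J/K.
ΔS_total = -11.79 + 14.6 = 2.81 J/K.

ΔS_total = 2.81 J/K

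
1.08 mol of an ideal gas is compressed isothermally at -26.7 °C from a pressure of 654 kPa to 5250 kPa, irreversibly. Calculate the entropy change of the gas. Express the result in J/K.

ΔS_gas = -18.7 J/K

Entropy is a state function, so ΔS_gas depends only on the end states.
For an isothermal ideal gas ΔS_gas = nR ln(P₁/P₂) = 1.08 × 8.314 × ln(654/5250) = -18.7 J/K.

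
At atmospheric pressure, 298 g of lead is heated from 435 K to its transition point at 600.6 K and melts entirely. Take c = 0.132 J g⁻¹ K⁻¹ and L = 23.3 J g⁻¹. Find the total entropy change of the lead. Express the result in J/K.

Warming step: ΔS₁ = m c ln(T_tr/T_i) = 298 × 0.132 × ln(600.6/435) = 12.69 J/K.
Phase change: ΔS₂ = +mL/T_tr = 298 × 23.3 / 600.6 = 11.56 J/K.
ΔS_total = (12.69) + (11.56) = 24.2 J/K.

ΔS = 24.2 J/K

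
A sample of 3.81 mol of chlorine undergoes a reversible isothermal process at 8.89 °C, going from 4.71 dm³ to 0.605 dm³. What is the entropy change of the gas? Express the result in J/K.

For an isothermal ideal gas ΔS_gas = nR ln(V₂/V₁) = 3.81 × 8.314 × ln(0.605/4.71) = -65 J/K.

ΔS_gas = -65 J/K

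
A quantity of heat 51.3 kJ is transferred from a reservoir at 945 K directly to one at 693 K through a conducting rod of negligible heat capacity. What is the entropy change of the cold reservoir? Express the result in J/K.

ΔS_cold = 74 J/K

The cold reservoir gains heat Q, so ΔS_cold = +Q/T_C = 51300/693 = 74 J/K.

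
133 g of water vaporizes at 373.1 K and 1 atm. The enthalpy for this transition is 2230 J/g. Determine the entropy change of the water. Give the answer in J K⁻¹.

Heat absorbed by the substance: Q = mL = 133 × 2230 = 296590 J.
At constant T, ΔS = Q_rev/T = 296590 / 373.1 = 795 J/K.

ΔS = 795 J/K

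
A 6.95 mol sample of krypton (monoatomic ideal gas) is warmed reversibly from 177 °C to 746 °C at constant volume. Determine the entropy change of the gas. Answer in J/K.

In kelvin: T₁ = 450.15 K, T₂ = 1019.15 K. At constant volume, ΔS = nC_V ln(T₂/T₁) with C_V = 3R/2 = 12.47 J mol⁻¹ K⁻¹.
ΔS = 6.95 × 12.47 × ln(1019.15/450.15) = 70.8 J/K.

ΔS = 70.8 J/K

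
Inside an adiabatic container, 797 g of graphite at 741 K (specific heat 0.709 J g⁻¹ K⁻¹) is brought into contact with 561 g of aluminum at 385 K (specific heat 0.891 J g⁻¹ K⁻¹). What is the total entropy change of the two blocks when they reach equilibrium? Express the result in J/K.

Energy balance: T_f = (m₁c₁T₁ + m₂c₂T₂)/(m₁c₁ + m₂c₂) = 573.9 K.
ΔS₁ = m₁c₁ ln(T_f/T₁) = 565.073 × ln(573.9/741) = -144.4 J/K.
ΔS₂ = m₂c₂ ln(T_f/T₂) = 499.851 × ln(573.9/385) = 199.5 J/K.
ΔS_total = -144.4 + 199.5 = 55.1 J/K.

ΔS_total = 55.1 J/K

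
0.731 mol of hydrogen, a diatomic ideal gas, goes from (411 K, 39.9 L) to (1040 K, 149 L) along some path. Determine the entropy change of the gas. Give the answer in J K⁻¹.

ΔS = 22.1 J/K

Entropy is a state function: ΔS = nC_V ln(T₂/T₁) + nR ln(V₂/V₁), with C_V = 5R/2 = 20.79 J mol⁻¹ K⁻¹ for a diatomic ideal gas.
ΔS = 0.731 × [20.79 × ln(1040/411) + 8.314 × ln(149/39.9)] = 22.1 J/K.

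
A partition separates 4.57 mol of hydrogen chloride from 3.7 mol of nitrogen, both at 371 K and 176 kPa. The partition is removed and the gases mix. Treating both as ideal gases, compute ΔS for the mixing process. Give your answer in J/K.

ΔS_mix = 47.3 J/K

Mole fractions: x_A = 4.57/8.27 = 0.553, x_B = 0.447.
ΔS_mix = −R(n_A ln x_A + n_B ln x_B) = −8.314 × (4.57 ln 0.553 + 3.7 ln 0.447) = 47.3 J/K.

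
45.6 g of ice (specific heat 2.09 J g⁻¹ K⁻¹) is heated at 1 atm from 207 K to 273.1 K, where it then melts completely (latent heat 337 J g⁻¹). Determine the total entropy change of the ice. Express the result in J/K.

ΔS = 82.7 J/K

Warming step: ΔS₁ = m c ln(T_tr/T_i) = 45.6 × 2.09 × ln(273.1/207) = 26.41 J/K.
Phase change: ΔS₂ = +mL/T_tr = 45.6 × 337 / 273.1 = 56.27 J/K.
ΔS_total = (26.41) + (56.27) = 82.7 J/K.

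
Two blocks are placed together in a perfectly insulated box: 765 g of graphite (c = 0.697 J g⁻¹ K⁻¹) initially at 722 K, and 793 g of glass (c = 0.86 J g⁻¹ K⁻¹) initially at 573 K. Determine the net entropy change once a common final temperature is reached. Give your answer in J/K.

Energy balance: T_f = (m₁c₁T₁ + m₂c₂T₂)/(m₁c₁ + m₂c₂) = 638.38 K.
ΔS₁ = m₁c₁ ln(T_f/T₁) = 533.205 × ln(638.38/722) = -65.634 J/K.
ΔS₂ = m₂c₂ ln(T_f/T₂) = 681.98 × ln(638.38/573) = 73.685 J/K.
ΔS_total = -65.634 + 73.685 = 8.05 J/K.

ΔS_total = 8.05 J/K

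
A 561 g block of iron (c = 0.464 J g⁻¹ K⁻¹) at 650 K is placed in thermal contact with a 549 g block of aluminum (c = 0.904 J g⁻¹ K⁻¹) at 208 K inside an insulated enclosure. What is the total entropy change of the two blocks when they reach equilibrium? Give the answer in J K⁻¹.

ΔS_total = 119 J/K

Energy balance: T_f = (m₁c₁T₁ + m₂c₂T₂)/(m₁c₁ + m₂c₂) = 360.07 K.
ΔS₁ = m₁c₁ ln(T_f/T₁) = 260.304 × ln(360.07/650) = -153.76 J/K.
ΔS₂ = m₂c₂ ln(T_f/T₂) = 496.296 × ln(360.07/208) = 272.34 J/K.
ΔS_total = -153.76 + 272.34 = 119 J/K.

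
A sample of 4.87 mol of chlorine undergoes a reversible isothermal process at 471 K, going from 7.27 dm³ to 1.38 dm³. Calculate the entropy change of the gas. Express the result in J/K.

ΔS_gas = -67.3 J/K

For an isothermal ideal gas ΔS_gas = nR ln(V₂/V₁) = 4.87 × 8.314 × ln(1.38/7.27) = -67.3 J/K.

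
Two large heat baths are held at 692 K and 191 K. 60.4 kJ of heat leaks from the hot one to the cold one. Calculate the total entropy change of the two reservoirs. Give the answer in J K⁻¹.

ΔS_hot = −Q/T_H = −60400/692 = -87.28 J/K and ΔS_cold = +Q/T_C = 60400/191 = 316.2 J/K.
ΔS_total = -87.28 + 316.2 = 229 J/K, positive as the second law requires.

ΔS_total = 229 J/K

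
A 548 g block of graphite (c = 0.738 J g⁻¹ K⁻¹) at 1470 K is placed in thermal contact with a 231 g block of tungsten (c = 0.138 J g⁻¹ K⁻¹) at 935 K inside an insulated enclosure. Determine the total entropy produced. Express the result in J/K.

Energy balance: T_f = (m₁c₁T₁ + m₂c₂T₂)/(m₁c₁ + m₂c₂) = 1430.9 K.
ΔS₁ = m₁c₁ ln(T_f/T₁) = 404.424 × ln(1430.9/1470) = -10.9 J/K.
ΔS₂ = m₂c₂ ln(T_f/T₂) = 31.878 × ln(1430.9/935) = 13.56 J/K.
ΔS_total = -10.9 + 13.56 = 2.66 J/K.

ΔS_total = 2.66 J/K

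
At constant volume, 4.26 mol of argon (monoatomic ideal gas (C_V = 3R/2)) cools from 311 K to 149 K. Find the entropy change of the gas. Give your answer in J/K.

At constant volume, ΔS = nC_V ln(T₂/T₁) with C_V = 3R/2 = 12.47 J mol⁻¹ K⁻¹.
ΔS = 4.26 × 12.47 × ln(149/311) = -39.1 J/K.

ΔS = -39.1 J/K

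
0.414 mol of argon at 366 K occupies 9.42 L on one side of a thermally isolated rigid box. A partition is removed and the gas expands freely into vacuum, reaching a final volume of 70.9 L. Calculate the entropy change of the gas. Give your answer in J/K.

For an ideal gas in free expansion Q = 0 and W = 0, so T is unchanged.
Entropy is a state function; using a reversible isothermal path, ΔS_gas = nR ln(V₂/V₁) = 0.414 × 8.314 × ln(70.9/9.42) = 6.95 J/K.

ΔS_gas = 6.95 J/K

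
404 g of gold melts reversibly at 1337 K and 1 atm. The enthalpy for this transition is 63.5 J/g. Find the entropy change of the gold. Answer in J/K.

ΔS = 19.2 J/K

Heat absorbed by the substance: Q = mL = 404 × 63.5 = 25654 J.
At constant T, ΔS = Q_rev/T = 25654 / 1337 = 19.2 J/K.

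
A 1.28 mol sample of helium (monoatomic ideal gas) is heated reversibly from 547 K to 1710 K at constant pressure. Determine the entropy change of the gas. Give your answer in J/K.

ΔS = 30.3 J/K

At constant pressure, ΔS = nC_p ln(T₂/T₁) with C_p = 5R/2 = 20.79 J mol⁻¹ K⁻¹.
ΔS = 1.28 × 20.79 × ln(1710/547) = 30.3 J/K.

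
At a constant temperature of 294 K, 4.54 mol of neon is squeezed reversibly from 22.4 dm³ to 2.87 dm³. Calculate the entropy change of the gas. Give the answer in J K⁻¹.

For an isothermal ideal gas ΔS_gas = nR ln(V₂/V₁) = 4.54 × 8.314 × ln(2.87/22.4) = -77.6 J/K.

ΔS_gas = -77.6 J/K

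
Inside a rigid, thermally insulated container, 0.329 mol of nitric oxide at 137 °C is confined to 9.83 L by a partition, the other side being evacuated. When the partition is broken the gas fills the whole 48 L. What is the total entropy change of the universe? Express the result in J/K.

For an ideal gas in free expansion Q = 0 and W = 0, so T is unchanged.
Entropy is a state function; using a reversible isothermal path, ΔS_gas = nR ln(V₂/V₁) = 0.329 × 8.314 × ln(48/9.83) = 4.34 J/K.
The insulated surroundings exchange no heat, so ΔS_surr = 0 and ΔS_universe = ΔS_gas.

ΔS_universe = 4.34 J/K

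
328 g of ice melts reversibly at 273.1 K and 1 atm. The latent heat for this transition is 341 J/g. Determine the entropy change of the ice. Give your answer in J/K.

ΔS = 410 J/K

Heat absorbed by the substance: Q = mL = 328 × 341 = 111848 J.
At constant T, ΔS = Q_rev/T = 111848 / 273.1 = 410 J/K.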